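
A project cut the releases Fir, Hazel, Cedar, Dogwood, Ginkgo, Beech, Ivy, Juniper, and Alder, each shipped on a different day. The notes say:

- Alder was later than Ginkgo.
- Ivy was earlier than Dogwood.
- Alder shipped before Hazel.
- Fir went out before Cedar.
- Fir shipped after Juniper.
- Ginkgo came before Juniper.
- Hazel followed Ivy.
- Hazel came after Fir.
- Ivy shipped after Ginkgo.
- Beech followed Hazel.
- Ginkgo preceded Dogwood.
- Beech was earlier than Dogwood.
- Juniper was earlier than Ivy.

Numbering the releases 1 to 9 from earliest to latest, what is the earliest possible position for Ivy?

Ginkgo and Juniper must both come before Ivy — 2 forced predecessors.
Nothing else is forced ahead of Ivy, so its earliest slot is position 2 + 1 = 3.

3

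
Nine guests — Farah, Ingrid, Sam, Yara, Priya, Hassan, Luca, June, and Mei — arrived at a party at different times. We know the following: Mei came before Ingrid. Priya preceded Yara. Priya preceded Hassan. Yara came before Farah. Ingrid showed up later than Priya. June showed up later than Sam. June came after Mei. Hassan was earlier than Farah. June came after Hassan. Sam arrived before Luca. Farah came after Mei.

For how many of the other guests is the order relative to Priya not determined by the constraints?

Forced after Priya: Farah, Hassan, Ingrid, June, and Yara.
That leaves Luca, Mei, and Sam with no forced order relative to Priya — 3.

3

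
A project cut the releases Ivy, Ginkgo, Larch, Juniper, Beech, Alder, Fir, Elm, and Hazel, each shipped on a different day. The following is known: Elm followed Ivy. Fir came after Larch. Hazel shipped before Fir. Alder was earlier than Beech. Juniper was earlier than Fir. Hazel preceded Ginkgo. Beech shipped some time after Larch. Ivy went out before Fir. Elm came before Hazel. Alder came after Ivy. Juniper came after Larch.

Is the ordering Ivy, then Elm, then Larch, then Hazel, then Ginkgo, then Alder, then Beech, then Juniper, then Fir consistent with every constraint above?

yes

Check each stated constraint against the proposed order — e.g. Larch is ahead of Fir; Ivy is ahead of Fir. Every pair is in the required order; nothing is violated.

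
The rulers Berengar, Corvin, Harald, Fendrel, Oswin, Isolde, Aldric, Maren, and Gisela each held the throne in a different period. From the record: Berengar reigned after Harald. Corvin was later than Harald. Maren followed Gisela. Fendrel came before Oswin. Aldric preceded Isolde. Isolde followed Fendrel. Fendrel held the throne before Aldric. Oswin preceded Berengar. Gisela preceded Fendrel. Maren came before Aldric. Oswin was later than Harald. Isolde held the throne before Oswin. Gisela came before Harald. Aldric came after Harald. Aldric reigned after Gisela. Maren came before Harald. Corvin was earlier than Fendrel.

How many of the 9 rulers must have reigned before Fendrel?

Directly stated before Fendrel: Corvin and Gisela.
Harald reaches Fendrel via Harald → Corvin → Fendrel.
Maren reaches Fendrel via Maren → Harald → Corvin → Fendrel.
That's Corvin, Gisela, Harald, and Maren — 4 in all.

4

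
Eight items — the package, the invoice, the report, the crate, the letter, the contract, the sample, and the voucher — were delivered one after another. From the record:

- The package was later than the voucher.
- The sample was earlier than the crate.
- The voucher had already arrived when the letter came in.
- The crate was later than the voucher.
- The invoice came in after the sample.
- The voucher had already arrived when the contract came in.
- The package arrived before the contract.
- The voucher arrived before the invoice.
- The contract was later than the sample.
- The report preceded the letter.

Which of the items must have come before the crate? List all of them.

Directly stated before the crate: the sample and the voucher.
No chain forces the package (or any of the others) ahead of the crate.

the sample, the voucher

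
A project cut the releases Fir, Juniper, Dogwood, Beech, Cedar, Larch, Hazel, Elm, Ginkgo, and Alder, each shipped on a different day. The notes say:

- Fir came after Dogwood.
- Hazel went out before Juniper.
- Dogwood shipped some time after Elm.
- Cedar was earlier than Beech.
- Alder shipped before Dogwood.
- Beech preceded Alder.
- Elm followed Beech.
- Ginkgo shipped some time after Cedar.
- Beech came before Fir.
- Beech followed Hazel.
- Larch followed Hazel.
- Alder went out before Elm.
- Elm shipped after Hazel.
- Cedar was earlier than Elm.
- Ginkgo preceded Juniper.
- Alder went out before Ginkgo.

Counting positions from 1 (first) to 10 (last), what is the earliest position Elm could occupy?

5

Alder, Beech, Cedar, and Hazel must all come before Elm — 4 forced predecessors.
Nothing else is forced ahead of Elm, so its earliest slot is position 4 + 1 = 5.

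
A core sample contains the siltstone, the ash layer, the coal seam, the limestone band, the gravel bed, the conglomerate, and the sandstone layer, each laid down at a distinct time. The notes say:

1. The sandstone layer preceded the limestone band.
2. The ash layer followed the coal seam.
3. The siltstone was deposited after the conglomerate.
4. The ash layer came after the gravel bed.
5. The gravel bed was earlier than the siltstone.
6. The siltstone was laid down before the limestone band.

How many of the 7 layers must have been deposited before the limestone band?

Directly stated before the limestone band: the sandstone layer and the siltstone.
The conglomerate reaches the limestone band via the conglomerate → the siltstone → the limestone band.
The gravel bed reaches the limestone band via the gravel bed → the siltstone → the limestone band.
That's the conglomerate, the gravel bed, the sandstone layer, and the siltstone — 4 in all.

4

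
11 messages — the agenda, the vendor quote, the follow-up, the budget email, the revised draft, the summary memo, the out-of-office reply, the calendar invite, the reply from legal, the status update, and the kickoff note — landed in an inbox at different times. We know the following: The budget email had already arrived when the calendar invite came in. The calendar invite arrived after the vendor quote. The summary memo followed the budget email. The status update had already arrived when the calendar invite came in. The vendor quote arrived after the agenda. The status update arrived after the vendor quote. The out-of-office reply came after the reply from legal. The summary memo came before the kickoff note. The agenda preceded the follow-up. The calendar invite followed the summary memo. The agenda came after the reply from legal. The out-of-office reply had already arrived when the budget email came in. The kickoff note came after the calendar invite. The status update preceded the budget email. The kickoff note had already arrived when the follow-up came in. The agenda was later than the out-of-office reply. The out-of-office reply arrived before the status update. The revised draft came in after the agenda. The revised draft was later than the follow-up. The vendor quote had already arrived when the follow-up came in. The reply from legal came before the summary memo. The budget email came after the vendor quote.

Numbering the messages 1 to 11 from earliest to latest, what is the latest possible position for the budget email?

6

The budget email must come before the calendar invite, the follow-up, the kickoff note, the revised draft, and the summary memo — 5 messages forced after it.
Everything else can be placed before the budget email in some valid order, so the budget email can sit as late as position 11 − 5 = 6.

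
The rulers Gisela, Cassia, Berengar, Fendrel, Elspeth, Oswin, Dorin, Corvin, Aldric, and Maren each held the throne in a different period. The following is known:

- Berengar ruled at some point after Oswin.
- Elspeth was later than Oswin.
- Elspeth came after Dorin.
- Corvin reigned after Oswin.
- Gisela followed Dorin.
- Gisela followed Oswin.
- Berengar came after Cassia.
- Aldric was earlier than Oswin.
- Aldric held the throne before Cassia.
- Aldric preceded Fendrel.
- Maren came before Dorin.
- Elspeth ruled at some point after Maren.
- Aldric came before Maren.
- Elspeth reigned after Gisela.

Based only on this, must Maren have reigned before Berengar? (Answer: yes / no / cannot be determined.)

cannot be determined

No chain of stated constraints runs from Maren to Berengar, and none runs from Berengar to Maren either.
So the relative order of Maren and Berengar is not fixed by the given facts.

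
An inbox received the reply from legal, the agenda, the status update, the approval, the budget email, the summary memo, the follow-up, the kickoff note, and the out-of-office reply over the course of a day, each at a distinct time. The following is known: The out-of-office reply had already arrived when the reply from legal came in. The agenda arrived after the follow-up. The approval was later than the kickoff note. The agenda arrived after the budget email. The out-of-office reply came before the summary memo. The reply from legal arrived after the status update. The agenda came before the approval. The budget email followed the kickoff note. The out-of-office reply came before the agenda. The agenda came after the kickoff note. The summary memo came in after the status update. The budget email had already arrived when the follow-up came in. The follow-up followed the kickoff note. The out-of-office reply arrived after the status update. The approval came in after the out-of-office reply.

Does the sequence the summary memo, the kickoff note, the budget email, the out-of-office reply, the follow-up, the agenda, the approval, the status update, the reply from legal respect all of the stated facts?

The constraints require the out-of-office reply before the summary memo, but in the proposed sequence the summary memo appears ahead of the out-of-office reply. That one violation is enough.

no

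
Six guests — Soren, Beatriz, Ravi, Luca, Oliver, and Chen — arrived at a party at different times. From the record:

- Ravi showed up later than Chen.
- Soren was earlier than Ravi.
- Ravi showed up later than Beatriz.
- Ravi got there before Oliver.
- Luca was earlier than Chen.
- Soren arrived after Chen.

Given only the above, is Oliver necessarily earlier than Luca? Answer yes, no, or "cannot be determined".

Tracing the constraints gives Luca → Chen → Ravi → Oliver, so Luca must come before Oliver.
That means Oliver cannot be before Luca.

no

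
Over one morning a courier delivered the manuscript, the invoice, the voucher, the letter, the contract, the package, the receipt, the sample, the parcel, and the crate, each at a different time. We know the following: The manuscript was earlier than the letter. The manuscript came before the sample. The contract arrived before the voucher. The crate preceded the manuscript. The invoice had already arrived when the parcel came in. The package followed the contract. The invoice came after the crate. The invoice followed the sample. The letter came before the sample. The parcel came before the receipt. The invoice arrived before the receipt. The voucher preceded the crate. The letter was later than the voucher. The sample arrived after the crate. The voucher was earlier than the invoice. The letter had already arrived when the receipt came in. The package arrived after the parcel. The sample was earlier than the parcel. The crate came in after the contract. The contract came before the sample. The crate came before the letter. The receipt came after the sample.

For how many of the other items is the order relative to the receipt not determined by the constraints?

Forced before the receipt: the contract, the crate, the invoice, the letter, the manuscript, the parcel, the sample, and the voucher.
That leaves the package with no forced order relative to the receipt — 1.

1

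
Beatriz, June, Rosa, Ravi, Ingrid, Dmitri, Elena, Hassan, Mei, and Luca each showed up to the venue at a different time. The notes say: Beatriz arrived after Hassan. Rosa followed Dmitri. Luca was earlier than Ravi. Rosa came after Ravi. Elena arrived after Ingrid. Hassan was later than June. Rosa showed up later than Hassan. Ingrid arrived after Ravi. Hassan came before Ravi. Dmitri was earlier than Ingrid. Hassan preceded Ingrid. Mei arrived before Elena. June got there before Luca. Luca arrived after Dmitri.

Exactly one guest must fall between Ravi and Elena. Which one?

Ingrid

Tracing the constraints gives Ravi → Ingrid → Elena, so Ingrid sits after Ravi and before Elena.
No other guest is forced both after Ravi and before Elena.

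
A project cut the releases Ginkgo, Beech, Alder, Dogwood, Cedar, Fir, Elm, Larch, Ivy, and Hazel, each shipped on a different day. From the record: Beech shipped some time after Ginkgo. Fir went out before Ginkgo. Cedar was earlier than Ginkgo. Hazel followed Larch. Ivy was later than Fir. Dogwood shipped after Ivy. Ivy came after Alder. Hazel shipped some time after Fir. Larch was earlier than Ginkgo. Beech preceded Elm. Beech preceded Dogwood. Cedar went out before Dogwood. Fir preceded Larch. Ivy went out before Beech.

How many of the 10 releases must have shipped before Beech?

Directly stated before Beech: Ginkgo and Ivy.
Alder reaches Beech via Alder → Ivy → Beech.
Cedar reaches Beech via Cedar → Ginkgo → Beech.
Fir reaches Beech via Fir → Ivy → Beech.
Likewise Larch reaches Beech by chaining the stated constraints.
No chain forces Dogwood (or any of the others) ahead of Beech.
That's Alder, Cedar, Fir, Ginkgo, Ivy, and Larch — 6 in all.

6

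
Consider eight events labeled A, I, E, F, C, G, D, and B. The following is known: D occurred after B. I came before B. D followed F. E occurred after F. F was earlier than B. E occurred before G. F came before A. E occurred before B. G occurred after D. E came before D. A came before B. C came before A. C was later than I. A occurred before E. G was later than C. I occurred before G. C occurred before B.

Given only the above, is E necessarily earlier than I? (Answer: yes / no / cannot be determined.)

no

Tracing the constraints gives I → C → A → E, so I must come before E.
That means E cannot be before I.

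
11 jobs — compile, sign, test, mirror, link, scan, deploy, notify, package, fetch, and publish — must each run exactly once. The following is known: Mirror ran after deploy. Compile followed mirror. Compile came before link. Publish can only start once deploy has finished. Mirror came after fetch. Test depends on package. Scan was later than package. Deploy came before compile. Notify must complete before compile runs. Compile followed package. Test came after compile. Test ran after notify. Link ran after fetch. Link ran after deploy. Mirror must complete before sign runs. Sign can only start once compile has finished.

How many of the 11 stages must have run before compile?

Directly stated before compile: deploy, mirror, notify, and package.
Fetch reaches compile via fetch → mirror → compile.
That's deploy, fetch, mirror, notify, and package — 5 in all.

5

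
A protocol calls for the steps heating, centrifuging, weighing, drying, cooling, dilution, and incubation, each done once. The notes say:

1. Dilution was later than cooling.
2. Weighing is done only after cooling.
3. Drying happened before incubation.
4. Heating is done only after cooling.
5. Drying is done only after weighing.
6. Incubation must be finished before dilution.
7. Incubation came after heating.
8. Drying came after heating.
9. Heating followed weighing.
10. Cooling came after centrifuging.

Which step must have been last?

Every other step has a chain of constraints placing it before dilution, so dilution is last.

dilution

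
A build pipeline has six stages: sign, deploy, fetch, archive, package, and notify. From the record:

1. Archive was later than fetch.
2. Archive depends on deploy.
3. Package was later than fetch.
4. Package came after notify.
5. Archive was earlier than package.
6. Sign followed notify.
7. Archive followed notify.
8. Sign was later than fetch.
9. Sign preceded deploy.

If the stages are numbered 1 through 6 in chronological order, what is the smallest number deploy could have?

Fetch, notify, and sign must all come before deploy — 3 forced predecessors.
Nothing else is forced ahead of deploy, so its earliest slot is position 3 + 1 = 4.

4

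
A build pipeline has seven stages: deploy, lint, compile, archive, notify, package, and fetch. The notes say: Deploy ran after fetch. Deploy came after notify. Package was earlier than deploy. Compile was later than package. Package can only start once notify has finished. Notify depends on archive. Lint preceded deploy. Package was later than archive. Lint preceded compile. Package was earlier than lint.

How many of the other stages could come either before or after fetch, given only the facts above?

5

Forced after fetch: deploy.
That leaves archive, compile, lint, notify, and package with no forced order relative to fetch — 5.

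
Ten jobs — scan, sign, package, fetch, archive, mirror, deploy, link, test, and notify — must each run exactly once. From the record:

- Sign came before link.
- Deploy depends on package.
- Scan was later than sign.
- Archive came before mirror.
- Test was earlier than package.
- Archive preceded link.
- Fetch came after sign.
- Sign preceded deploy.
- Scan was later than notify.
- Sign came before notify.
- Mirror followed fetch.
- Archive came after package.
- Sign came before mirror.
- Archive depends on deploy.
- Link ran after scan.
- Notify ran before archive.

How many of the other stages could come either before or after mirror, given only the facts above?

Forced before mirror: archive, deploy, fetch, notify, package, sign, and test.
That leaves link and scan with no forced order relative to mirror — 2.

2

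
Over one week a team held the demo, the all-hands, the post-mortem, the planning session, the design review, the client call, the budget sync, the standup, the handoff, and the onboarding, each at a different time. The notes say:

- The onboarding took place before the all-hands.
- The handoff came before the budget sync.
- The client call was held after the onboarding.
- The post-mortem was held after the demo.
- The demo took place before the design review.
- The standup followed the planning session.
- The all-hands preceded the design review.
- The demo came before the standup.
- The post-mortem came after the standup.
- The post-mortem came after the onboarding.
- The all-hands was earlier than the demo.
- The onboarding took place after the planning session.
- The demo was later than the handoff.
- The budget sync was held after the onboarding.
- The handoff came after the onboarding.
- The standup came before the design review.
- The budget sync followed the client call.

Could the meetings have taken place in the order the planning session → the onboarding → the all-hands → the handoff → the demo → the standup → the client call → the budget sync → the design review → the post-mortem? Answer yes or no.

yes

Check each stated constraint against the proposed order — e.g. the all-hands is ahead of the design review; the onboarding is ahead of the post-mortem. Every pair is in the required order; nothing is violated.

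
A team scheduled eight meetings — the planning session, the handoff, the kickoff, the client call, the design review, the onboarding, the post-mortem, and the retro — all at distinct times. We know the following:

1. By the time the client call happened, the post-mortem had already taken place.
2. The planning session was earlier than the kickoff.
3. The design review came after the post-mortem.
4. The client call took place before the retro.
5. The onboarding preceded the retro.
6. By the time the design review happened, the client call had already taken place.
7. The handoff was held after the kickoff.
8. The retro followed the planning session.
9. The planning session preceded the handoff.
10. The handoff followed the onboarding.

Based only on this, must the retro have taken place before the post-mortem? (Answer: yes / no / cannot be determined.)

no

Tracing the constraints gives the post-mortem → the client call → the retro, so the post-mortem must come before the retro.
That means the retro cannot be before the post-mortem.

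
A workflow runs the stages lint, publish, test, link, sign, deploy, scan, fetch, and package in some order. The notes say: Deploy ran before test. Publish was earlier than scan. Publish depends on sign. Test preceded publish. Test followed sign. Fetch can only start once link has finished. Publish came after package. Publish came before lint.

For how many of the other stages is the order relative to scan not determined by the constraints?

3

Forced before scan: deploy, package, publish, sign, and test.
That leaves fetch, link, and lint with no forced order relative to scan — 3.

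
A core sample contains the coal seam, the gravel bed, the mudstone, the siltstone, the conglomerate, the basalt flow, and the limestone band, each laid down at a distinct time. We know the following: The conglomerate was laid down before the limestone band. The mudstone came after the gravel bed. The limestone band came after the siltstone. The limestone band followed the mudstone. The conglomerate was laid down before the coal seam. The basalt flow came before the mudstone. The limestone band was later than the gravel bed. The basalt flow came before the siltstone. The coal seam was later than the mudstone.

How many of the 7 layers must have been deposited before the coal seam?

4

Directly stated before the coal seam: the conglomerate and the mudstone.
The basalt flow reaches the coal seam via the basalt flow → the mudstone → the coal seam.
The gravel bed reaches the coal seam via the gravel bed → the mudstone → the coal seam.
No chain forces the siltstone (or any of the others) ahead of the coal seam.
That's the basalt flow, the conglomerate, the gravel bed, and the mudstone — 4 in all.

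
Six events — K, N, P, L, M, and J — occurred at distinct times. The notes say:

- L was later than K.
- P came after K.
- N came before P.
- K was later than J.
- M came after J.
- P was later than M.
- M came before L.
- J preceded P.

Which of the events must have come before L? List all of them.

J, K, M

Directly stated before L: K and M.
J reaches L via J → K → L.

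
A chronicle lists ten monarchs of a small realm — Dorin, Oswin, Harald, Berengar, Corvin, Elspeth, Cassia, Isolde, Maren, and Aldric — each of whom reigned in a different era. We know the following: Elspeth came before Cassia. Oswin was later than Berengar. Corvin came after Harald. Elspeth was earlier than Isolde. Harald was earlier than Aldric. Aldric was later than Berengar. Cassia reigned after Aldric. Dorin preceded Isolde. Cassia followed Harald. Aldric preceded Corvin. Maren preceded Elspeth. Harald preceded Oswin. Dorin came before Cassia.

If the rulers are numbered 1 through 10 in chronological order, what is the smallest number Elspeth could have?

Maren must come before Elspeth — 1 forced predecessor.
Nothing else is forced ahead of Elspeth, so their earliest slot is position 1 + 1 = 2.

2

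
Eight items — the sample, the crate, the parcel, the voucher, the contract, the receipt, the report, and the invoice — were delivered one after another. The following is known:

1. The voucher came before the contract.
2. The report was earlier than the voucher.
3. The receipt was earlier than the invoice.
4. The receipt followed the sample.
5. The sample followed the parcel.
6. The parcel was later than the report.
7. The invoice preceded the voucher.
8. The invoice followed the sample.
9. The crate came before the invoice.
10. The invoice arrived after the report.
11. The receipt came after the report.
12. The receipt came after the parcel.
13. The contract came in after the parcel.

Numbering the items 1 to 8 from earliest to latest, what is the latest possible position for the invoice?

6

The invoice must come before the contract and the voucher — 2 items forced after it.
Everything else can be placed before the invoice in some valid order, so the invoice can sit as late as position 8 − 2 = 6.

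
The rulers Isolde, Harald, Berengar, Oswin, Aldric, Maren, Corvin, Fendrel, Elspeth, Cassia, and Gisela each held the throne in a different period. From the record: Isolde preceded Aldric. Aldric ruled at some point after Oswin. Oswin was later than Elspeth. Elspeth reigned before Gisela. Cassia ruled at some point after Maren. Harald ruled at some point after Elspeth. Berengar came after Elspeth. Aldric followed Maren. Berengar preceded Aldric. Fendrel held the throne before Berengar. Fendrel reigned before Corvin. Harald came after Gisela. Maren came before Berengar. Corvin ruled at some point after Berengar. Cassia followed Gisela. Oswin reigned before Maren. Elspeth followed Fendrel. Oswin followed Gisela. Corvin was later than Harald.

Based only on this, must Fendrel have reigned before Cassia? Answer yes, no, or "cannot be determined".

Chain the constraints: Fendrel → Elspeth → Gisela → Cassia. Each link is directly stated, so Fendrel comes before Cassia.

yes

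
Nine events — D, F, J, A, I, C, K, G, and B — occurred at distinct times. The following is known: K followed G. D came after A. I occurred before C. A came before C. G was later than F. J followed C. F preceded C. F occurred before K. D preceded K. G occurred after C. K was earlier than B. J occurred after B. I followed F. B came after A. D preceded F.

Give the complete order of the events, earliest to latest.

The constraints fix every adjacent pair, so only one ordering works:
A → D → F → I → C → G → K → B → J.

A, D, F, I, C, G, K, B, J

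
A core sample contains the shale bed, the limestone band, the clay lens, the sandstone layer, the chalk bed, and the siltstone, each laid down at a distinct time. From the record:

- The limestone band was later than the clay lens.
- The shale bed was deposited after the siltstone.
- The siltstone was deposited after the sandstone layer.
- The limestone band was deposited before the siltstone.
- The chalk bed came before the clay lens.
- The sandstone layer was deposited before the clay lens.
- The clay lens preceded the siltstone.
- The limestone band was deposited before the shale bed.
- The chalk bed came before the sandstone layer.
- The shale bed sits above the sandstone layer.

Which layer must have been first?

The chalk bed has a chain of constraints placing it before every other layer, so the chalk bed must be first.

the chalk bed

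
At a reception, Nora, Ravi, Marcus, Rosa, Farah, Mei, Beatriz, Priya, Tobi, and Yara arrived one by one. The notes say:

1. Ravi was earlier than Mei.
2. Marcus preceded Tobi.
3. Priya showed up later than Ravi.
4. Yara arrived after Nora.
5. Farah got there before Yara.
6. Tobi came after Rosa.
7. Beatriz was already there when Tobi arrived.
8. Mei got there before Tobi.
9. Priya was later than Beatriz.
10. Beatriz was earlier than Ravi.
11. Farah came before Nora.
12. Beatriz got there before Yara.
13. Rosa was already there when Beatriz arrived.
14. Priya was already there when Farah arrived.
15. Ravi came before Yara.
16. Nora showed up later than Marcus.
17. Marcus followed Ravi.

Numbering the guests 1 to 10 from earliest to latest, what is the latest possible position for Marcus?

7

Marcus must come before Nora, Tobi, and Yara — 3 guests forced after them.
Everything else can be placed before Marcus in some valid order, so Marcus can sit as late as position 10 − 3 = 7.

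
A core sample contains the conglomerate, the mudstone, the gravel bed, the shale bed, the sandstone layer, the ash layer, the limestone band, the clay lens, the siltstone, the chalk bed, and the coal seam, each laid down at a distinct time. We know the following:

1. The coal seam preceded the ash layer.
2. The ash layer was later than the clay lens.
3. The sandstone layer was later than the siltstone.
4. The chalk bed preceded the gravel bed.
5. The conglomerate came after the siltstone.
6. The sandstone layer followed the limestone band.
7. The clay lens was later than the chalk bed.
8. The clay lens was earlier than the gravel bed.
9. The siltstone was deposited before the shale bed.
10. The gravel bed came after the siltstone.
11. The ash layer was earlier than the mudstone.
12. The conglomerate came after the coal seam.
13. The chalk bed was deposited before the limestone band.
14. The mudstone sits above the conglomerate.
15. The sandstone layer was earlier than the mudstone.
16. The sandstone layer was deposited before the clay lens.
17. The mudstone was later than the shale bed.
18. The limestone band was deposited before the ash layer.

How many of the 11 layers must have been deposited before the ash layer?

6

Directly stated before the ash layer: the clay lens, the coal seam, and the limestone band.
The chalk bed reaches the ash layer via the chalk bed → the clay lens → the ash layer.
The sandstone layer reaches the ash layer via the sandstone layer → the clay lens → the ash layer.
The siltstone reaches the ash layer via the siltstone → the sandstone layer → the clay lens → the ash layer.
No chain forces the mudstone (or any of the others) ahead of the ash layer.
That's the chalk bed, the clay lens, the coal seam, the limestone band, the sandstone layer, and the siltstone — 6 in all.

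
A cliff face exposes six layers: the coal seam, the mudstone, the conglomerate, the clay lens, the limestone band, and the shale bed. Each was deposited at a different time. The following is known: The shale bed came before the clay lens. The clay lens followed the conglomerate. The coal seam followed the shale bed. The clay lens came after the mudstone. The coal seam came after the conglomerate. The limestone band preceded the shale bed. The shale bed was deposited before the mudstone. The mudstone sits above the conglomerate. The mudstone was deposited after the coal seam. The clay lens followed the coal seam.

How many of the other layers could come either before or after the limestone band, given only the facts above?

1

Forced after the limestone band: the clay lens, the coal seam, the mudstone, and the shale bed.
That leaves the conglomerate with no forced order relative to the limestone band — 1.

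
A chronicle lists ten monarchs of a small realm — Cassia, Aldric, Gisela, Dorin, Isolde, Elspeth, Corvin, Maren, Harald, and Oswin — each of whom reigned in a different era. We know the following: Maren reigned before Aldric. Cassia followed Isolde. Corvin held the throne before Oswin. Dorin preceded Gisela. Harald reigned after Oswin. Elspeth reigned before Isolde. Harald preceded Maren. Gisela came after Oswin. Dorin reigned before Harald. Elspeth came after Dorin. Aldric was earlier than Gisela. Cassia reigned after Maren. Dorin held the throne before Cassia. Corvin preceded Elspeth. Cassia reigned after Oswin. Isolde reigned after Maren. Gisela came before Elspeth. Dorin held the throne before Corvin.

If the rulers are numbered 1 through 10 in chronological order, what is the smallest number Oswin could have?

Corvin and Dorin must both come before Oswin — 2 forced predecessors.
Nothing else is forced ahead of Oswin, so their earliest slot is position 2 + 1 = 3.

3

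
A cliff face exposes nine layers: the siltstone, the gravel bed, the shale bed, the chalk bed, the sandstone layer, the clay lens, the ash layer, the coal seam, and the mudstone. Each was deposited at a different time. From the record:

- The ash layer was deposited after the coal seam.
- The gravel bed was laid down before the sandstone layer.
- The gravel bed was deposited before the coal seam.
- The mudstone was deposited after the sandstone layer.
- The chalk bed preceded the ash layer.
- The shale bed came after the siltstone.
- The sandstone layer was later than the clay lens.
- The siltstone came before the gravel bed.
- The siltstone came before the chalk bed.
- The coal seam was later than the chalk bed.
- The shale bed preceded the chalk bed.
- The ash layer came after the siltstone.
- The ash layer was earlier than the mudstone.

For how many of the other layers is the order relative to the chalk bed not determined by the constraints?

Forced before the chalk bed: the shale bed and the siltstone; forced after the chalk bed: the ash layer, the coal seam, and the mudstone.
That leaves the clay lens, the gravel bed, and the sandstone layer with no forced order relative to the chalk bed — 3.

3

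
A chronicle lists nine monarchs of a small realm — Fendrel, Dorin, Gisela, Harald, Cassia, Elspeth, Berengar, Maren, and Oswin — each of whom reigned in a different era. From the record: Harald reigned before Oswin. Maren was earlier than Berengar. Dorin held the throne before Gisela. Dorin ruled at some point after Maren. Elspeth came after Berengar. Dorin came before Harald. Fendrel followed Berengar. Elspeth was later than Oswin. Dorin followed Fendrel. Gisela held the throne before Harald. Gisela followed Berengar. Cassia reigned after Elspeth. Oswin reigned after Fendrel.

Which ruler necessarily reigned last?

Every other ruler has a chain of constraints placing them before Cassia, so Cassia is last.

Cassia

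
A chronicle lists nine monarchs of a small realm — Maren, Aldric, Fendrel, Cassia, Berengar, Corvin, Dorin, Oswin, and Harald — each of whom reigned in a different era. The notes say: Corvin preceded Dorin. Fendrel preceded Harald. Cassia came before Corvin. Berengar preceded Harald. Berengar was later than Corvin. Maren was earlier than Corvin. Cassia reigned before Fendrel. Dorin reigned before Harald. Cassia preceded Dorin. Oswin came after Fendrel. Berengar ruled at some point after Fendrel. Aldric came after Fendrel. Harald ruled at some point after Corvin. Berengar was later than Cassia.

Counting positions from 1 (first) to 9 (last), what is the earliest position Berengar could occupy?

5

Cassia, Corvin, Fendrel, and Maren must all come before Berengar — 4 forced predecessors.
Nothing else is forced ahead of Berengar, so their earliest slot is position 4 + 1 = 5.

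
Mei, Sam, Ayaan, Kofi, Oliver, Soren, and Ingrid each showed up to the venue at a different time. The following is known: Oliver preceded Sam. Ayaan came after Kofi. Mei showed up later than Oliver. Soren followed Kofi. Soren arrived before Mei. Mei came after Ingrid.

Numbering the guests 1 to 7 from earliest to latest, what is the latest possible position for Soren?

6

Soren must come before Mei — 1 guest forced after them.
Everything else can be placed before Soren in some valid order, so Soren can sit as late as position 7 − 1 = 6.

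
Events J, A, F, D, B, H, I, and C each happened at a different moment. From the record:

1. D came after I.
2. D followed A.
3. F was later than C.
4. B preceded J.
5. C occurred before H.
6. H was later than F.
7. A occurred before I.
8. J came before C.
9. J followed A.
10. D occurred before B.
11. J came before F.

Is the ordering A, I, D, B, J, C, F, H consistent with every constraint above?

yes

Check each stated constraint against the proposed order — e.g. J is ahead of F; A is ahead of J. Every pair is in the required order; nothing is violated.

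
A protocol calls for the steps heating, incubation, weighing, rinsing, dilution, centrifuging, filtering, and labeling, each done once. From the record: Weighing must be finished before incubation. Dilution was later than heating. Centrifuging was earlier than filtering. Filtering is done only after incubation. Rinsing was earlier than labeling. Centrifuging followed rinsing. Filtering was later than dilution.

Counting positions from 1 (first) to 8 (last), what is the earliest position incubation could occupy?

2

Weighing must come before incubation — 1 forced predecessor.
Nothing else is forced ahead of incubation, so its earliest slot is position 1 + 1 = 2.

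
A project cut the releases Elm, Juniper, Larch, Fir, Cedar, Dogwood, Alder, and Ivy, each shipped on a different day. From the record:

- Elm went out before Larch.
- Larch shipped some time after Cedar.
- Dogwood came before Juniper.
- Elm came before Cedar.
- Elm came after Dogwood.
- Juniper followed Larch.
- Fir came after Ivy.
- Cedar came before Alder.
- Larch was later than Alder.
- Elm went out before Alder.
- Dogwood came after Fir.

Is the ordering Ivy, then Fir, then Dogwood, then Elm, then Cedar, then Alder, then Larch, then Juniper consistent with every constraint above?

Check each stated constraint against the proposed order — e.g. Elm is ahead of Larch; Dogwood is ahead of Juniper. Every pair is in the required order; nothing is violated.

yes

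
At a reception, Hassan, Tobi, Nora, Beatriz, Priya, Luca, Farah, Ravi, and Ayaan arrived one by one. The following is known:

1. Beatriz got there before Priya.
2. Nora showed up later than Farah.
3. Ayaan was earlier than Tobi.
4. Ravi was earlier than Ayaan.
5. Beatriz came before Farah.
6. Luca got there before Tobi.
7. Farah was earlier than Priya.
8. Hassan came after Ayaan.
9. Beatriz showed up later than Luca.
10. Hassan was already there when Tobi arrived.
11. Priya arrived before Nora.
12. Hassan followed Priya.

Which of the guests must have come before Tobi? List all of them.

Ayaan, Beatriz, Farah, Hassan, Luca, Priya, Ravi

Directly stated before Tobi: Ayaan, Hassan, and Luca.
Beatriz reaches Tobi via Beatriz → Priya → Hassan → Tobi.
Farah reaches Tobi via Farah → Priya → Hassan → Tobi.
Priya reaches Tobi via Priya → Hassan → Tobi.
Likewise Ravi reaches Tobi by chaining the stated constraints.
No chain forces Nora ahead of Tobi.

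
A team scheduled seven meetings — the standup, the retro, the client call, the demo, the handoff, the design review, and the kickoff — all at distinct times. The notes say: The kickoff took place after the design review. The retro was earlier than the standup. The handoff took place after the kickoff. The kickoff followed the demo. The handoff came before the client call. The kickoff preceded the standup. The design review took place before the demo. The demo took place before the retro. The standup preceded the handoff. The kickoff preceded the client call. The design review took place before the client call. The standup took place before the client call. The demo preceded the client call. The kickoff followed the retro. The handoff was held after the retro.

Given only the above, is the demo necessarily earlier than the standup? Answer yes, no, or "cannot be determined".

yes

Chain the constraints: the demo → the kickoff → the standup. Each link is directly stated, so the demo comes before the standup.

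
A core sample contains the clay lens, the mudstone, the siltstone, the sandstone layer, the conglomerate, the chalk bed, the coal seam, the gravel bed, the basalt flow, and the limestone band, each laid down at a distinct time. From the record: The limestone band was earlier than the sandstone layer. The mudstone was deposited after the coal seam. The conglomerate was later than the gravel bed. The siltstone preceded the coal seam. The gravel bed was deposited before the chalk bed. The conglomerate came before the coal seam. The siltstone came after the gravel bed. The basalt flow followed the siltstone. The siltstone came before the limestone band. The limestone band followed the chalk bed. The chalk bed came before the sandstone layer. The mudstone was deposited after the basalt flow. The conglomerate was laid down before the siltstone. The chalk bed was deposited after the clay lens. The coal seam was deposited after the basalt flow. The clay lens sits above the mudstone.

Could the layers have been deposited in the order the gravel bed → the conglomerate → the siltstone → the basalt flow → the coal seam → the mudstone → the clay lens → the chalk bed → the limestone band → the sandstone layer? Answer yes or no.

yes

Check each stated constraint against the proposed order — e.g. the siltstone is ahead of the limestone band; the gravel bed is ahead of the chalk bed. Every pair is in the required order; nothing is violated.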